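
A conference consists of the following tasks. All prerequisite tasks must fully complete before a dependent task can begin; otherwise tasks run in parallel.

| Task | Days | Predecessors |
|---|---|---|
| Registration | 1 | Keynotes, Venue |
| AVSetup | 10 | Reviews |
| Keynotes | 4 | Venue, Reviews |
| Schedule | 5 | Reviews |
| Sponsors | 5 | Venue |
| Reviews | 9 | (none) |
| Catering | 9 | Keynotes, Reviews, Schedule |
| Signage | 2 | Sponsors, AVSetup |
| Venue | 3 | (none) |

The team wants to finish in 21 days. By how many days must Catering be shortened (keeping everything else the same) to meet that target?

2

Current finish: 23 days; target: 21.
Catering is on every critical path, so each day cut from Catering cuts the finish by one (this holds down to a finish of 21).
Need 23 − 21 = 2 days off Catering → Catering becomes 7 days, finish becomes 21.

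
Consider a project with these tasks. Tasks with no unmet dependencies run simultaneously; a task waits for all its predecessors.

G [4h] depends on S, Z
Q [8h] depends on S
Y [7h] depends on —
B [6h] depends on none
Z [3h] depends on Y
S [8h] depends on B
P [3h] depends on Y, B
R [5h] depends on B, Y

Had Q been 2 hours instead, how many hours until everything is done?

18

Actual critical path: B→S→Q = 6+8+8 = 22 ⇒ 22 hours.
Since Q is critical, the -6 change carries straight to that chain (now 16 hours).
Now B→S→G = 6+8+4 = 18 is longest, so the finish becomes 18 hours.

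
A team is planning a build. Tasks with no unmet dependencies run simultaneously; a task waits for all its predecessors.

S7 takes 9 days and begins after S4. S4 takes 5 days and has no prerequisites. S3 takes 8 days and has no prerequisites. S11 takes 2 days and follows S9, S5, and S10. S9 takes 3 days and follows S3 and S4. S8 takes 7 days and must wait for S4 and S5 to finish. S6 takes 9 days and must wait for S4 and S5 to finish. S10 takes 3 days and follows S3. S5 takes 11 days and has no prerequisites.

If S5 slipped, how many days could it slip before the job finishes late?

The longest chain is S5→S6 = 11+9 = 20; overall finish 20 days.
S5 finishes as early as 11 and must finish by 11.
Float = 20 − 20 = 0.

0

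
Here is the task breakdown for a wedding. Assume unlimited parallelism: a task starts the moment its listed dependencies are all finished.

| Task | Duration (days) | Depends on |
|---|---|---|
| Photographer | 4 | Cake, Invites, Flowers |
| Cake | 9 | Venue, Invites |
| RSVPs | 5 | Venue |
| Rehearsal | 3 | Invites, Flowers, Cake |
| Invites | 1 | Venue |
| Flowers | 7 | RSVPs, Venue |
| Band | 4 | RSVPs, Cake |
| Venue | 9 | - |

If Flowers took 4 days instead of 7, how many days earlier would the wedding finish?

Critical path before the change: Venue→RSVPs→Flowers→Photographer = 9+5+7+4 = 25 giving 25 days.
Flowers lies on that path, so at 4 days the path becomes 22 days.
The binding chain switches to Venue→Invites→Cake→Band = 9+1+9+4 = 23; finish 23 days.
Change in finish: 23 − 25 = -2 days.

2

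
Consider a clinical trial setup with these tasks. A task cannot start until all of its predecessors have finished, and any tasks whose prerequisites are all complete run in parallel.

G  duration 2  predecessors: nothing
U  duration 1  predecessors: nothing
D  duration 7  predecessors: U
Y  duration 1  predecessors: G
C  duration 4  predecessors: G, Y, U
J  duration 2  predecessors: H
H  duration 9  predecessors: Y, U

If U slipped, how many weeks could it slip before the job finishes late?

Critical path: G→Y→H→J = 2+1+9+2 = 14, so the finish is 14 weeks.
Longest path through U: 12 weeks (earliest finish 1, latest finish 3).
Slack of U = 2 − 0 = 2 weeks.

2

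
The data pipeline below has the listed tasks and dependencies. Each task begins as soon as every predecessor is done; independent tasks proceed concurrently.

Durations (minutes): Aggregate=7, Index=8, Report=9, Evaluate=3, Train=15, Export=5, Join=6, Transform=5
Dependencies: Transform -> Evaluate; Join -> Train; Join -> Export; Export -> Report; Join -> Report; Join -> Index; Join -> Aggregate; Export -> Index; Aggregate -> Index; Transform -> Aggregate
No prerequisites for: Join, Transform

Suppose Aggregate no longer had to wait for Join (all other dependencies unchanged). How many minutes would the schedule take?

21

Before: longest chain Join→Aggregate→Index = 6+7+8 = 21, finish 21.
Without Join→Aggregate, Aggregate's earliest start moves from 6 to 5.
New critical path: Join→Train = 6+15 = 21 ⇒ 21 minutes.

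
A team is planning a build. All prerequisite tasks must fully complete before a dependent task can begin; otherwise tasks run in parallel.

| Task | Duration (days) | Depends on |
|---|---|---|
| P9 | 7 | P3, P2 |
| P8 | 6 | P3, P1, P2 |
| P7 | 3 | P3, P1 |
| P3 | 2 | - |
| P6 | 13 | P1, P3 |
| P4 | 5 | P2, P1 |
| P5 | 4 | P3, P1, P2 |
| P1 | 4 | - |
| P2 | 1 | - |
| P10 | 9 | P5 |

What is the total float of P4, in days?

The longest chain is P1→P5→P10 = 4+4+9 = 17; overall finish 17 days.
Longest path through P4: 9 days (earliest finish 9, latest finish 17).
So P4 can slip 17 − 9 = 8 days.

8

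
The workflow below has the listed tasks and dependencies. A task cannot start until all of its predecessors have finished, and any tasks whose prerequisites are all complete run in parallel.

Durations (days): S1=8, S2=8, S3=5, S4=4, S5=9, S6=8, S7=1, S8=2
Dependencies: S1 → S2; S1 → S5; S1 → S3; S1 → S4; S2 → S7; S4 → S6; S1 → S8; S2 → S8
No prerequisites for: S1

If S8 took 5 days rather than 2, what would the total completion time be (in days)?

Actual critical path: S1→S4→S6 = 8+4+8 = 20 ⇒ 20 days.
The longest path through S8 is only 18 days, so S8 has float 2.
New critical path: S1→S2→S8 = 8+8+5 = 21 ⇒ 21 days.

21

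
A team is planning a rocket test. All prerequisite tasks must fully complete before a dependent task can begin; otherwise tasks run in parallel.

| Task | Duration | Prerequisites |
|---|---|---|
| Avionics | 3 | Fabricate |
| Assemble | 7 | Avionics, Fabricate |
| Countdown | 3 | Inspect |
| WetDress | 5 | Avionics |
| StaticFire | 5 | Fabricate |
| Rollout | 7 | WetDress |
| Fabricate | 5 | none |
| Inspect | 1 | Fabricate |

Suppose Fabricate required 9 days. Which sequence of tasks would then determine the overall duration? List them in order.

The binding path is Fabricate→Avionics→WetDress→Rollout = 5+3+5+7 = 20; finish at 20 days.
Fabricate lies on that path, so at 9 days the path becomes 24 days.
The critical path is still Fabricate→Avionics→WetDress→Rollout; finish is now 24 days.

Fabricate, Avionics, WetDress, Rollout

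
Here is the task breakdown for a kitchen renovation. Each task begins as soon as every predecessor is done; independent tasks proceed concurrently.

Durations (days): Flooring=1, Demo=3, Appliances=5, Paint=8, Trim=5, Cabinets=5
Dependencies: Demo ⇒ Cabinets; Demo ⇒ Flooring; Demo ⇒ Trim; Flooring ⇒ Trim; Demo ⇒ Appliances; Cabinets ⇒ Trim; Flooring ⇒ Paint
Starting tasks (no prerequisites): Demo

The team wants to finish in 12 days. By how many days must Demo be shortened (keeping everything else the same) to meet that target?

1

Current finish: 13 days; target: 12.
Demo is on every critical path, so each day cut from Demo cuts the finish by one (this holds down to a finish of 11).
Need 13 − 12 = 1 day off Demo → Demo becomes 2 days, finish becomes 12.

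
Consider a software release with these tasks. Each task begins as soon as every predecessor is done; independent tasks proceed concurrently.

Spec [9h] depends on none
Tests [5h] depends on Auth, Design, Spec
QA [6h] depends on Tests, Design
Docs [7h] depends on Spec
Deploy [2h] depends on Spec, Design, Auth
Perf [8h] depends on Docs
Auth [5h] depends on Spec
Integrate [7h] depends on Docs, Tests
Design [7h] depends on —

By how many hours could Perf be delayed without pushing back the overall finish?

2

Spec→Auth→Tests→Integrate = 9+5+5+7 = 26 sets the makespan at 26 hours.
Longest path through Perf: 24 hours (earliest finish 24, latest finish 26).
Slack of Perf = 18 − 16 = 2 hours.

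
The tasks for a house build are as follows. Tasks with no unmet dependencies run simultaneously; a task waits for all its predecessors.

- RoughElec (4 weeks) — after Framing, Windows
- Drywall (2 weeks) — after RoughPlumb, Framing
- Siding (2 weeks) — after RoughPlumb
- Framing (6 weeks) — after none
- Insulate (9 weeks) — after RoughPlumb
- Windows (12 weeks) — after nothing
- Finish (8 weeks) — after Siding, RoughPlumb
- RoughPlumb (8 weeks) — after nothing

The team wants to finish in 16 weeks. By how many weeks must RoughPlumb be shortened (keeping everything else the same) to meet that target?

Current finish: 18 weeks; target: 16.
RoughPlumb is on every critical path, so each week cut from RoughPlumb cuts the finish by one (this holds down to a finish of 16).
Need 18 − 16 = 2 weeks off RoughPlumb → RoughPlumb becomes 6 weeks, finish becomes 16.

2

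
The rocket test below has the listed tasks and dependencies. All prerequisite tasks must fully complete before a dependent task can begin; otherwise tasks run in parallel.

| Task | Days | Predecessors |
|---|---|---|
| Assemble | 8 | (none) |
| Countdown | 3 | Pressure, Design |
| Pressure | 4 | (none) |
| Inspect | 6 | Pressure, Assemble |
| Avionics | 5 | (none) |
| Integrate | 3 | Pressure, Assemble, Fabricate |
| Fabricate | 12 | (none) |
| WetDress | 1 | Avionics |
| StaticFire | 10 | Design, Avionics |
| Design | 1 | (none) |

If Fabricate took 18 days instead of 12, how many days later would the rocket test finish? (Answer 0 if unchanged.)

6

Actual critical path: Fabricate→Integrate = 12+3 = 15 ⇒ 15 days.
Since Fabricate is critical, the +6 change carries straight to that chain (now 21 days).
That remains the longest chain; total 21 days.
Change in finish: 21 − 15 = +6 days.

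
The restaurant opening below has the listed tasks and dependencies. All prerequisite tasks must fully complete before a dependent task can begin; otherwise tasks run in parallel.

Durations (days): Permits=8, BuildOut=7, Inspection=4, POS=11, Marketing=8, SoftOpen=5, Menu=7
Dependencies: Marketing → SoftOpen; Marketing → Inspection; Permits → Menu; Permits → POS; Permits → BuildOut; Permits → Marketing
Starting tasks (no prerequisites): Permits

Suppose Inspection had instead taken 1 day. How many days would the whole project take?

21

Actual critical path: Permits→Marketing→SoftOpen = 8+8+5 = 21 ⇒ 21 days.
The longest path through Inspection is only 20 days, so Inspection has float 1.
That remains the longest chain; total 21 days.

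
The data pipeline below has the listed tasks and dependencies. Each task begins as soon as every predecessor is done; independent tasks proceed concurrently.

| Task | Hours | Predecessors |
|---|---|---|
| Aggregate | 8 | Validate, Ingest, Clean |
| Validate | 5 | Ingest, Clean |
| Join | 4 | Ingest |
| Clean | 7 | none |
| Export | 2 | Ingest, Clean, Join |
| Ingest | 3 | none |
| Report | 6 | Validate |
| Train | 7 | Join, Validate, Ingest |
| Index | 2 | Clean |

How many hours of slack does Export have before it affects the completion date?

Critical path: Clean→Validate→Aggregate = 7+5+8 = 20, so the finish is 20 hours.
Export finishes as early as 9 and must finish by 20.
Float = 20 − 9 = 11.

11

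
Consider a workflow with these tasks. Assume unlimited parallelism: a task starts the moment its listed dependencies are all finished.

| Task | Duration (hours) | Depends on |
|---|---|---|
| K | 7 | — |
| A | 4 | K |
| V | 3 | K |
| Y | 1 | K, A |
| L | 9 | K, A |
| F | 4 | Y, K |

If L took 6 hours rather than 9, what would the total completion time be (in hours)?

Actual critical path: K→A→L = 7+4+9 = 20 ⇒ 20 hours.
L lies on that path, so at 6 hours the path becomes 17 hours.
The critical path is still K→A→L; finish is now 17 hours.

17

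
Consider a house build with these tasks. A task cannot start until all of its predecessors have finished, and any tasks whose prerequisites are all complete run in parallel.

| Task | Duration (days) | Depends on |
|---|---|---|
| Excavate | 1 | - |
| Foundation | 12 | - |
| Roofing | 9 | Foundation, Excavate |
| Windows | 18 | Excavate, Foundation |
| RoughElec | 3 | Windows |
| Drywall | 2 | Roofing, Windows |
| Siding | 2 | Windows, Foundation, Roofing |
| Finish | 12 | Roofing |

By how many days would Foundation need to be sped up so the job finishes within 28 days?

5

Current finish: 33 days; target: 28.
Foundation is on every critical path, so each day cut from Foundation cuts the finish by one (this holds down to a finish of 22).
Need 33 − 28 = 5 days off Foundation → Foundation becomes 7 days, finish becomes 28.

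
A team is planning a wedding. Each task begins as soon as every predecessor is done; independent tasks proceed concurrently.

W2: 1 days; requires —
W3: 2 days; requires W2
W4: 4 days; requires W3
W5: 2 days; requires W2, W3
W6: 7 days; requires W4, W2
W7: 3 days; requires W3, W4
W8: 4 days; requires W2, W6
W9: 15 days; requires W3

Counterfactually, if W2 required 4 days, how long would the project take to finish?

21

Critical path before the change: W2→W3→W4→W6→W8 = 1+2+4+7+4 = 18 giving 18 days.
Since W2 is critical, the +3 change carries straight to that chain (now 21 days).
No other chain overtakes it, so the finish is 21 days.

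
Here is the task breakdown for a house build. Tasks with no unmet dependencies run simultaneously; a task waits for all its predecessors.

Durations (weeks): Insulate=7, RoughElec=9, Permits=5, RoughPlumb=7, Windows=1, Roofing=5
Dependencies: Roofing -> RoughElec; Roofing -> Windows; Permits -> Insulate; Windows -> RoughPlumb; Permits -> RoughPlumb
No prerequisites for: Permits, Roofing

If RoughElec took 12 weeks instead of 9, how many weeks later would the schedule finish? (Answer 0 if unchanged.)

As given, the longest chain is Roofing→RoughElec = 5+9 = 14, so the finish is 14 weeks.
Since RoughElec is critical, the +3 change carries straight to that chain (now 17 weeks).
The critical path is still Roofing→RoughElec; finish is now 17 weeks.
Change in finish: 17 − 14 = +3 weeks.

3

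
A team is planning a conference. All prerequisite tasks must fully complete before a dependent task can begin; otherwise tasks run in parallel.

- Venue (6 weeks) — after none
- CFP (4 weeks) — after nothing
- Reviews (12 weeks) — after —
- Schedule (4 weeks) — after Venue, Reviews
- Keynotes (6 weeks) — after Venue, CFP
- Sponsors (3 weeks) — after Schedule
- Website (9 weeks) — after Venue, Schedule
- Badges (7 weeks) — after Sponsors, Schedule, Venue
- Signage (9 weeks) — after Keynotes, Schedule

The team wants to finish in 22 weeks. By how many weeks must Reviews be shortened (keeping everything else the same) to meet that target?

Current finish: 26 weeks; target: 22.
Reviews is on every critical path, so each week cut from Reviews cuts the finish by one (this holds down to a finish of 21).
Need 26 − 22 = 4 weeks off Reviews → Reviews becomes 8 weeks, finish becomes 22.

4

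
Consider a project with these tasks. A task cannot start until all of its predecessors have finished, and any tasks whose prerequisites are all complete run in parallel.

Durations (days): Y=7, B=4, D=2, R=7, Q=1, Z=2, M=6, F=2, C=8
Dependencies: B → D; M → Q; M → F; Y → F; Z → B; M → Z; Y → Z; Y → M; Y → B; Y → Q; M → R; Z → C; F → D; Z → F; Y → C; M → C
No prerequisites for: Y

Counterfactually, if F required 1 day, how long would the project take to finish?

The binding path is Y→M→Z→C = 7+6+2+8 = 23; finish at 23 days.
The longest path through F is only 19 days, so F has float 4.
No other chain overtakes it, so the finish is 23 days.

23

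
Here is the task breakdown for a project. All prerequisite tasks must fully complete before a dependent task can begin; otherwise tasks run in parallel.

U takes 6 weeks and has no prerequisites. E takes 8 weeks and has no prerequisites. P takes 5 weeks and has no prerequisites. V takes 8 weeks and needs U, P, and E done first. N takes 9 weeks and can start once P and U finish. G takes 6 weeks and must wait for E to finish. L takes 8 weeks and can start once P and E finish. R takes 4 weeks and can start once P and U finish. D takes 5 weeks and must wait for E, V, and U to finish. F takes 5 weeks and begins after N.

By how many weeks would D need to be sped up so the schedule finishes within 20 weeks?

1

Current finish: 21 weeks; target: 20.
D is on every critical path, so each week cut from D cuts the finish by one (this holds down to a finish of 20).
Need 21 − 20 = 1 week off D → D becomes 4 weeks, finish becomes 20.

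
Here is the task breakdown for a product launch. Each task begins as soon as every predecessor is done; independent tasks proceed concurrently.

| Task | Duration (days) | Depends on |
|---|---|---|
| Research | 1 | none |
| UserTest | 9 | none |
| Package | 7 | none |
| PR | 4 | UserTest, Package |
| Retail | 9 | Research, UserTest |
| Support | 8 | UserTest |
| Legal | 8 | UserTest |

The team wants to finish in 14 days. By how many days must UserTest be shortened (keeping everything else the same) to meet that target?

4

Current finish: 18 days; target: 14.
UserTest is on every critical path, so each day cut from UserTest cuts the finish by one (this holds down to a finish of 11).
Need 18 − 14 = 4 days off UserTest → UserTest becomes 5 days, finish becomes 14.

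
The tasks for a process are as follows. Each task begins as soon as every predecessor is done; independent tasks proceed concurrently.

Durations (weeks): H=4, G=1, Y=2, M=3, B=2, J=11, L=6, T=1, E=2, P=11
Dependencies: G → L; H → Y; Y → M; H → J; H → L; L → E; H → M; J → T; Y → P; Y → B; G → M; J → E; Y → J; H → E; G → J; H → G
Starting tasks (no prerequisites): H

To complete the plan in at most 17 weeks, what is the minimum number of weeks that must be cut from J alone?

Current finish: 19 weeks; target: 17.
J is on every critical path, so each week cut from J cuts the finish by one (this holds down to a finish of 17).
Need 19 − 17 = 2 weeks off J → J becomes 9 weeks, finish becomes 17.

2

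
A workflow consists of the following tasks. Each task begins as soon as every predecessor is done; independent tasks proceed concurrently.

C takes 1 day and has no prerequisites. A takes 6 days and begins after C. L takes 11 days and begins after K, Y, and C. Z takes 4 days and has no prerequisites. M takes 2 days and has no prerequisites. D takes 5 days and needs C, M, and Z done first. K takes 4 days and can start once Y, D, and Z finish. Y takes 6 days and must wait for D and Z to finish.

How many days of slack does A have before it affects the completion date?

23

The longest chain is Z→D→Y→K→L = 4+5+6+4+11 = 30; overall finish 30 days.
A finishes as early as 7 and must finish by 30.
Float = 30 − 7 = 23.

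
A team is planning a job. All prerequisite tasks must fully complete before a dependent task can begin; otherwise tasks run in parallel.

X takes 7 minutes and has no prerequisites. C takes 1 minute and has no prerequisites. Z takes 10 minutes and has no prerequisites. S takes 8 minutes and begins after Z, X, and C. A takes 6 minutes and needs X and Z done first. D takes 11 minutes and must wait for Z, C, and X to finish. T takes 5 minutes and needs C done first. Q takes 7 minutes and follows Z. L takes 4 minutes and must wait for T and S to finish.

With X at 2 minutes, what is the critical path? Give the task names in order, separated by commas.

Actual critical path: Z→S→L = 10+8+4 = 22 ⇒ 22 minutes.
X has 3 minutes of float (longest path through it is 19).
That remains the longest chain; total 22 minutes.

Z, S, L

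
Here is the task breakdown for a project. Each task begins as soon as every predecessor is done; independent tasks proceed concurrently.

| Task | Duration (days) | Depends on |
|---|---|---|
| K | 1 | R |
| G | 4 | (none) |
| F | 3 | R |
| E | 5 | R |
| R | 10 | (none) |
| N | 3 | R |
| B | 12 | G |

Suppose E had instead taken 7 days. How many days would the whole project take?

17

Critical path before the change: G→B = 4+12 = 16 giving 16 days.
E is off the critical path — its longest chain is 15 days, giving 1 of slack.
Now R→E = 10+7 = 17 is longest, so the finish becomes 17 days.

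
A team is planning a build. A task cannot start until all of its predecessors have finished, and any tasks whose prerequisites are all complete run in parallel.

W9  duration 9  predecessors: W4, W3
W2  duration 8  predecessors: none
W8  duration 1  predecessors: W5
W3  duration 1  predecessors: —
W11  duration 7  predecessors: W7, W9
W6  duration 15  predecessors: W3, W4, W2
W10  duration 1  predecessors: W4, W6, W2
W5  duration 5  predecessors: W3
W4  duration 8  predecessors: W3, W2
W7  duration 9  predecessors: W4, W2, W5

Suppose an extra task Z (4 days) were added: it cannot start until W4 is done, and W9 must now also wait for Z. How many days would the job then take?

36

Originally the job takes 32 days.
With Z inserted, W9 now waits for max(W4, W3, Z).
New critical path: W2→W4→Z→W9→W11 = 8+8+4+9+7 = 36 ⇒ 36 days.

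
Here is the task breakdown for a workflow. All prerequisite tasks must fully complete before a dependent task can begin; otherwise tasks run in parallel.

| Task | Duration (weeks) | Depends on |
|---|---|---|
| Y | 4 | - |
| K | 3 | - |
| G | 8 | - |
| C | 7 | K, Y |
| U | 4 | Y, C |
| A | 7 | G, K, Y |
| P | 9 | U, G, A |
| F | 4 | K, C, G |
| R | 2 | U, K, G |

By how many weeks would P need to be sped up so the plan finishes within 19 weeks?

Current finish: 24 weeks; target: 19.
P is on every critical path, so each week cut from P cuts the finish by one (this holds down to a finish of 17).
Need 24 − 19 = 5 weeks off P → P becomes 4 weeks, finish becomes 19.

5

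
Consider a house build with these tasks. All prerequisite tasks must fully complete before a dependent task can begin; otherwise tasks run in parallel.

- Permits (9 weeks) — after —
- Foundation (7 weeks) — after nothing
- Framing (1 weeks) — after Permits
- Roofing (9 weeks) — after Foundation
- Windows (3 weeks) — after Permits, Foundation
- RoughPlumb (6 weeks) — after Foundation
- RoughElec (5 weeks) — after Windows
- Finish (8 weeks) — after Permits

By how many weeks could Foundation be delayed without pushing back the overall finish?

1

The longest chain is Permits→Windows→RoughElec = 9+3+5 = 17; overall finish 17 weeks.
The longest chain containing Foundation totals 16 weeks.
Slack of Foundation = 1 − 0 = 1 week.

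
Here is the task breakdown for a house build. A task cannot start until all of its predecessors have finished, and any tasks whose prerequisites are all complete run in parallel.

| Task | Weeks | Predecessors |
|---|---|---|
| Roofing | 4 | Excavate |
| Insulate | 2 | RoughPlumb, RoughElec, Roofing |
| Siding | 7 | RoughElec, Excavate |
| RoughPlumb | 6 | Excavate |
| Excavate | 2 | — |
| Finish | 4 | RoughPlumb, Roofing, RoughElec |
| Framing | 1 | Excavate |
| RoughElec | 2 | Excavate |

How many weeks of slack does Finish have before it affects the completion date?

0

Critical path: Excavate→RoughPlumb→Finish = 2+6+4 = 12, so the finish is 12 weeks.
Finish finishes as early as 12 and must finish by 12.
So Finish can slip 12 − 12 = 0 weeks.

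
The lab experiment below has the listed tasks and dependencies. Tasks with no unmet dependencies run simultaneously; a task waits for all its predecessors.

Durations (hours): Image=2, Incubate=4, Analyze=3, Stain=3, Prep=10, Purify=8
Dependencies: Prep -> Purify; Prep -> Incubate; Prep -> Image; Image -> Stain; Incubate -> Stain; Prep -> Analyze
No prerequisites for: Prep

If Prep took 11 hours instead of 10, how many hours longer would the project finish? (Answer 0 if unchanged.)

The binding path is Prep→Purify = 10+8 = 18; finish at 18 hours.
Since Prep is critical, the +1 change carries straight to that chain (now 19 hours).
No other chain overtakes it, so the finish is 19 hours.
Change in finish: 19 − 18 = +1 hours.

1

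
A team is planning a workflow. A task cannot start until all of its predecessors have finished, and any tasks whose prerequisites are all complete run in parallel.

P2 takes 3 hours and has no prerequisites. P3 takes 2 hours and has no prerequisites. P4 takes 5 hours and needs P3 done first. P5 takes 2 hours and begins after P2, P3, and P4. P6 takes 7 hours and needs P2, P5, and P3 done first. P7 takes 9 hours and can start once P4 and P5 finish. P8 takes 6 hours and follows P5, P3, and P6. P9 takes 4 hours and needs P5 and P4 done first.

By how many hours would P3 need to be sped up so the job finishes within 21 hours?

1

Current finish: 22 hours; target: 21.
P3 is on every critical path, so each hour cut from P3 cuts the finish by one (this holds down to a finish of 21).
Need 22 − 21 = 1 hour off P3 → P3 becomes 1 hour, finish becomes 21.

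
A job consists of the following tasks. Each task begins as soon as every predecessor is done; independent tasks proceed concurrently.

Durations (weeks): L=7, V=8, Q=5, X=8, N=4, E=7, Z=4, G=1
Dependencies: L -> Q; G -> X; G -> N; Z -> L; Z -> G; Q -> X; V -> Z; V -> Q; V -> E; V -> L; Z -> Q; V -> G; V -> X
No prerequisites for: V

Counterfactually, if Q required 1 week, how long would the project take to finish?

28

Baseline: V→Z→L→Q→X = 8+4+7+5+8 = 32 → 32 weeks.
Q is on the critical path; changing it to 1 makes that path 28 weeks.
That remains the longest chain; total 28 weeks.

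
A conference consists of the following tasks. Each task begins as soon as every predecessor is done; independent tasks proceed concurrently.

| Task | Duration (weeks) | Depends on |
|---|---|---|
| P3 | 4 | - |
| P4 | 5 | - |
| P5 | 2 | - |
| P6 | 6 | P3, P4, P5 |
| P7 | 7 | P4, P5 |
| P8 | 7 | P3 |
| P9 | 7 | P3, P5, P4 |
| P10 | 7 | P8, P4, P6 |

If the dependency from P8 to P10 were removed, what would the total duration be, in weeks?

18

Before: longest chain P3→P8→P10 = 4+7+7 = 18, finish 18.
Dropping P8→P10 doesn't change P10's earliest start (11); another predecessor still binds.
New critical path: P4→P6→P10 = 5+6+7 = 18 ⇒ 18 weeks.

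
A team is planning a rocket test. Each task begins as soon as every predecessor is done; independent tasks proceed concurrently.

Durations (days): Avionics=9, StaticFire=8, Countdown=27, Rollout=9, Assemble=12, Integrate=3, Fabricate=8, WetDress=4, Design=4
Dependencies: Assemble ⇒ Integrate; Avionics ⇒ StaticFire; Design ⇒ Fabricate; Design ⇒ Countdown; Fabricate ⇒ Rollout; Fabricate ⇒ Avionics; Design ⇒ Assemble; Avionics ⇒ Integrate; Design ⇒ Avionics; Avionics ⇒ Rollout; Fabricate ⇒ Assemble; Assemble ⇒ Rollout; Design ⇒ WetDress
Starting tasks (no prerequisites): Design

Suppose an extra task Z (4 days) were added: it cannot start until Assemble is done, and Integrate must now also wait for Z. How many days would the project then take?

33

Originally the project takes 33 days.
With Z inserted, Integrate now waits for max(Avionics, Assemble, Z).
New critical path: Design→Fabricate→Assemble→Rollout = 4+8+12+9 = 33 ⇒ 33 days.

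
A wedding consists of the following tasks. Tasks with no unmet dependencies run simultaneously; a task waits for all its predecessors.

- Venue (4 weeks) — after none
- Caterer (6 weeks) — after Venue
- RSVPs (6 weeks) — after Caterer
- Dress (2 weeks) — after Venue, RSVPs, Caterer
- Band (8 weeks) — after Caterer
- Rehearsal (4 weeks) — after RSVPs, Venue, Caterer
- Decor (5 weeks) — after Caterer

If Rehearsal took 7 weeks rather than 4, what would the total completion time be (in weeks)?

Critical path before the change: Venue→Caterer→RSVPs→Rehearsal = 4+6+6+4 = 20 giving 20 weeks.
Rehearsal is on the critical path; changing it to 7 makes that path 23 weeks.
The critical path is still Venue→Caterer→RSVPs→Rehearsal; finish is now 23 weeks.

23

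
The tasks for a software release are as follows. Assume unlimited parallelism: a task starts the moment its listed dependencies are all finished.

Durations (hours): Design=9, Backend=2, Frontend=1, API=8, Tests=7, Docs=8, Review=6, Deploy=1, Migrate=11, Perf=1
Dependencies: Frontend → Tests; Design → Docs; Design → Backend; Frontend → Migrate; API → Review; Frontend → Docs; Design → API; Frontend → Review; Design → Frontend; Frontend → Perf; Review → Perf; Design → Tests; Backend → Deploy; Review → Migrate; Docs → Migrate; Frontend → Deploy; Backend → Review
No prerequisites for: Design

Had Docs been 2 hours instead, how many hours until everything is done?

34

Baseline: Design→API→Review→Migrate = 9+8+6+11 = 34 → 34 hours.
Docs is off the critical path — its longest chain is 29 hours, giving 5 of slack.
The critical path is still Design→API→Review→Migrate; finish is now 34 hours.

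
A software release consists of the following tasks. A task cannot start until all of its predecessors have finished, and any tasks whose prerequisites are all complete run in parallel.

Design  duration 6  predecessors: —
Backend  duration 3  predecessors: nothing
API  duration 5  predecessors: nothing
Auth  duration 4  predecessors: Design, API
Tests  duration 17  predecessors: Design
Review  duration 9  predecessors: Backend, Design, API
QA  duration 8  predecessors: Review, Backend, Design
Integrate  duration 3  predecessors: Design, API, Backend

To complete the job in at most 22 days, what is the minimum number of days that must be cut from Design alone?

Current finish: 23 days; target: 22.
Design is on every critical path, so each day cut from Design cuts the finish by one (this holds down to a finish of 22).
Need 23 − 22 = 1 day off Design → Design becomes 5 days, finish becomes 22.

1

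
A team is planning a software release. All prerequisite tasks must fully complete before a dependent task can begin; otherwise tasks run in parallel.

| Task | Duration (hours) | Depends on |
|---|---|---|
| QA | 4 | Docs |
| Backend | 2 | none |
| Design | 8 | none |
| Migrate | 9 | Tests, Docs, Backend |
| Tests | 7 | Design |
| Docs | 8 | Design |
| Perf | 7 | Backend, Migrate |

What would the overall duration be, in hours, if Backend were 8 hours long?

Baseline: Design→Docs→Migrate→Perf = 8+8+9+7 = 32 → 32 hours.
Backend has 14 hours of float (longest path through it is 18).
That remains the longest chain; total 32 hours.

32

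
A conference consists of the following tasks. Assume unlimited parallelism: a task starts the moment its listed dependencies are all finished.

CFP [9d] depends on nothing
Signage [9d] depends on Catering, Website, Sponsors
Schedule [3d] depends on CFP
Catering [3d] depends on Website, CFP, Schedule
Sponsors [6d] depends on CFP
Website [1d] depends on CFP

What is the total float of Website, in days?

2

Critical path: CFP→Schedule→Catering→Signage = 9+3+3+9 = 24, so the finish is 24 days.
Longest path through Website: 22 days (earliest finish 10, latest finish 12).
Slack of Website = 11 − 9 = 2 days.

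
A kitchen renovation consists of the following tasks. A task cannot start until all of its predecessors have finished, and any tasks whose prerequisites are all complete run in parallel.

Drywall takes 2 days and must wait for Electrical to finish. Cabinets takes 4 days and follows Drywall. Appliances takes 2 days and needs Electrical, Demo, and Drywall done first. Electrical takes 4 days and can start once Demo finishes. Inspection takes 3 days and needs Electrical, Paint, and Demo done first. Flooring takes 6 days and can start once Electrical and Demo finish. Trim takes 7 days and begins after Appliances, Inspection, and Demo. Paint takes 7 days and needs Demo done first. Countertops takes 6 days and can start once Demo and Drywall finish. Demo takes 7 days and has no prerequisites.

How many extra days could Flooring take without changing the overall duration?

7

Demo→Paint→Inspection→Trim = 7+7+3+7 = 24 sets the makespan at 24 days.
Flooring finishes as early as 17 and must finish by 24.
Float = 24 − 17 = 7.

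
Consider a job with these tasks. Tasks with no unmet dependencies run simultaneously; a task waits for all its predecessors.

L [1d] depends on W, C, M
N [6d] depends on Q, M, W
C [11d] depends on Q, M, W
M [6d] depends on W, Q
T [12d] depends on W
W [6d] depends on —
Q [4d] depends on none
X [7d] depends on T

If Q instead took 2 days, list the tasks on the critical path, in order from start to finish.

W, T, X

Baseline: W→T→X = 6+12+7 = 25 → 25 days.
Q is off the critical path — its longest chain is 22 days, giving 3 of slack.
That remains the longest chain; total 25 days.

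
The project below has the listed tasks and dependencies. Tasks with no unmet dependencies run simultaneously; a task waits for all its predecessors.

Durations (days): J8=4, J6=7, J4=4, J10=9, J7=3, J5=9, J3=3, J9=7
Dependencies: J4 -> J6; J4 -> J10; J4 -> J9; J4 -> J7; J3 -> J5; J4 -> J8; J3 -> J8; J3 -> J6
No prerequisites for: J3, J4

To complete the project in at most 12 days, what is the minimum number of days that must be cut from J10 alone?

Current finish: 13 days; target: 12.
J10 is on every critical path, so each day cut from J10 cuts the finish by one (this holds down to a finish of 12).
Need 13 − 12 = 1 day off J10 → J10 becomes 8 days, finish becomes 12.

1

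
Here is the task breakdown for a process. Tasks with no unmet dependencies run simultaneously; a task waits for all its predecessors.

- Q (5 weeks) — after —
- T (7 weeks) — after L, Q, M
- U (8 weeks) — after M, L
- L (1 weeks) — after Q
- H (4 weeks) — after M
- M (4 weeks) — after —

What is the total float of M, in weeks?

2

Critical path: Q→L→U = 5+1+8 = 14, so the finish is 14 weeks.
M finishes as early as 4 and must finish by 6.
So M can slip 6 − 4 = 2 weeks.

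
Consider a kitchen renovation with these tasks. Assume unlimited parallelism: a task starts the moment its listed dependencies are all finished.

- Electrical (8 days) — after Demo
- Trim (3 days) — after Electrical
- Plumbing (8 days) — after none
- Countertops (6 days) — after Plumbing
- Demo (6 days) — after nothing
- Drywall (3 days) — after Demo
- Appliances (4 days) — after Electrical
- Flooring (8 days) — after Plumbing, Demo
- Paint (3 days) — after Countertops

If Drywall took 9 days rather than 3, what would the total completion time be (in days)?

18

As given, the longest chain is Demo→Electrical→Appliances = 6+8+4 = 18, so the finish is 18 days.
The longest path through Drywall is only 9 days, so Drywall has float 9.
That remains the longest chain; total 18 days.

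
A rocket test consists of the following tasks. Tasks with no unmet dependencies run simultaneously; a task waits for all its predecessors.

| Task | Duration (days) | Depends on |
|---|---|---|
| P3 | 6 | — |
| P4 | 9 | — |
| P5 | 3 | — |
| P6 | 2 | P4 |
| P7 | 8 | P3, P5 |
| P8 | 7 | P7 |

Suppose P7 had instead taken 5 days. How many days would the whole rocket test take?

As given, the longest chain is P3→P7→P8 = 6+8+7 = 21, so the finish is 21 days.
P7 is on the critical path; changing it to 5 makes that path 18 days.
No other chain overtakes it, so the finish is 18 days.

18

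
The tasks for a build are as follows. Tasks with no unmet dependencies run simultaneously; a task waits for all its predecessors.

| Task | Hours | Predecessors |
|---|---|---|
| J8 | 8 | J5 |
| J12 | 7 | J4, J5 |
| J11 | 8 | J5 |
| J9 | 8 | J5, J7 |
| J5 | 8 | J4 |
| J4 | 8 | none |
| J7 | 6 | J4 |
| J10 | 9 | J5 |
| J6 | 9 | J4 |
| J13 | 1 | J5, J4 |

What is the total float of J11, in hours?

1

J4→J5→J10 = 8+8+9 = 25 sets the makespan at 25 hours.
J11 finishes as early as 24 and must finish by 25.
So J11 can slip 25 − 24 = 1 hour.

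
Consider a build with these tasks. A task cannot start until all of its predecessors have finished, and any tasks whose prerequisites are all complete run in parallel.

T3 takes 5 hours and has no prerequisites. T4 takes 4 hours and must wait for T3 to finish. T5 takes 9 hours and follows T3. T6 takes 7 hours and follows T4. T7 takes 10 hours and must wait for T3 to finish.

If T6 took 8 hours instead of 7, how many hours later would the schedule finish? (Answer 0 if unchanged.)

1

Baseline: T3→T4→T6 = 5+4+7 = 16 → 16 hours.
T6 lies on that path, so at 8 hours the path becomes 17 hours.
That remains the longest chain; total 17 hours.
Change in finish: 17 − 16 = +1 hours.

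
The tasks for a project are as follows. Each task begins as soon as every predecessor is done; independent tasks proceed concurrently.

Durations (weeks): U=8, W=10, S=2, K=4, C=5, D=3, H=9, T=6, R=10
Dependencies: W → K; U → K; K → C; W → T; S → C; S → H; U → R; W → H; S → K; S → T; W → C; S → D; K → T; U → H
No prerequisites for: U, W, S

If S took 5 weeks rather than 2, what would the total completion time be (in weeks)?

As given, the longest chain is W→K→T = 10+4+6 = 20, so the finish is 20 weeks.
S has 8 weeks of float (longest path through it is 12).
The critical path is still W→K→T; finish is now 20 weeks.

20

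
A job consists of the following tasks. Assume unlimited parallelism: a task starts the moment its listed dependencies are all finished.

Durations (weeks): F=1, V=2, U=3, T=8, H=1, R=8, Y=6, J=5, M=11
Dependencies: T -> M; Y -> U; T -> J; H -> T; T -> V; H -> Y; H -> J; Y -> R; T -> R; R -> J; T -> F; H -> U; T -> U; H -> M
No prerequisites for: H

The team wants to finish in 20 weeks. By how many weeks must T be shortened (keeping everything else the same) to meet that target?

2

Current finish: 22 weeks; target: 20.
T is on every critical path, so each week cut from T cuts the finish by one (this holds down to a finish of 20).
Need 22 − 20 = 2 weeks off T → T becomes 6 weeks, finish becomes 20.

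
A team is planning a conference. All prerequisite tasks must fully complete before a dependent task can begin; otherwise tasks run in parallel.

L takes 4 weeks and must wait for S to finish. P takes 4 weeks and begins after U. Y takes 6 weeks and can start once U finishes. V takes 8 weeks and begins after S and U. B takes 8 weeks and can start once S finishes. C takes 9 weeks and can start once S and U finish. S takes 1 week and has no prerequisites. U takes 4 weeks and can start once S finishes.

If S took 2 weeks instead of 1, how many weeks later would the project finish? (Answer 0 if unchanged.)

The binding path is S→U→C = 1+4+9 = 14; finish at 14 weeks.
S lies on that path, so at 2 weeks the path becomes 15 weeks.
The critical path is still S→U→C; finish is now 15 weeks.
Change in finish: 15 − 14 = +1 weeks.

1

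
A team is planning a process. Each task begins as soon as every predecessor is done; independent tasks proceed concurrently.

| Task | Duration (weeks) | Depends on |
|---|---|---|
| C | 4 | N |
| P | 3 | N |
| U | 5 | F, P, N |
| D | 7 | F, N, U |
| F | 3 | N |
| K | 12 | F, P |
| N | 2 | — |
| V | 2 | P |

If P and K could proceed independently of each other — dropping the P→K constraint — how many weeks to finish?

Before: longest chain N→F→K = 2+3+12 = 17, finish 17.
Dropping P→K doesn't change K's earliest start (5); another predecessor still binds.
The longest chain is now N→F→K = 2+3+12 = 17, so the job takes 17 weeks.

17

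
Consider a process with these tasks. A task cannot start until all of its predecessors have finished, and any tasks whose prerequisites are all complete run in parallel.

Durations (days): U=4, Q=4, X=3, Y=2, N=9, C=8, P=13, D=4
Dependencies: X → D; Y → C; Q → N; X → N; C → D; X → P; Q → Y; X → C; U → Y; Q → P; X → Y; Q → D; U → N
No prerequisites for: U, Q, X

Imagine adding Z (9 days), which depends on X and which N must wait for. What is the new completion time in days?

21

Originally the plan takes 18 days.
With Z inserted, N now waits for max(U, X, Q, Z).
New critical path: X→Z→N = 3+9+9 = 21 ⇒ 21 days.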